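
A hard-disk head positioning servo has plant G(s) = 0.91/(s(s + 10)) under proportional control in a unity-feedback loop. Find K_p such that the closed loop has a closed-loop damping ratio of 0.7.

Closed-loop characteristic equation: s² + 10s + K_p·0.91 = 0.
So ω_n = √(0.91K_p) and 2ζω_n = 10, giving ζ = 10/(2√(0.91K_p)).
Setting ζ = 0.7: √(0.91K_p) = 10/(2·0.7) = 7.143, so K_p = 51.02/0.91 = 56.1.

K_p = 56.1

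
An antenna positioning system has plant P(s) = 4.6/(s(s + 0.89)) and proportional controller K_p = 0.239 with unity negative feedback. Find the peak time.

The closed-loop denominator s² + 0.89s + 1.099 gives ω_n = √1.099 = 1.049 and ζ = 0.89/(2ω_n) = 0.4244.
Damped frequency ω_d = ω_n√(1−ζ²) = 0.9494 rad/s, so peak time T_p = π/ω_d = 3.31 s.

T_p = 3.31 s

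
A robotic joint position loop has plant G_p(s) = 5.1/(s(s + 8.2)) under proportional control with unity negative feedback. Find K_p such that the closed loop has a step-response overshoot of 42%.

K_p = 46.5

From %OS = 100·exp(−πζ/√(1−ζ²)) = 42%, ζ = −ln(0.42)/√(π²+ln²(0.42)) = 0.2662.
Characteristic equation s² + 8.2s + 5.1K_p = 0 gives ζ = 8.2/(2√(5.1K_p)).
Setting ζ = 0.2662: √(5.1K_p) = 8.2/(2·0.2662) = 15.4, so K_p = 237.3/5.1 = 46.5.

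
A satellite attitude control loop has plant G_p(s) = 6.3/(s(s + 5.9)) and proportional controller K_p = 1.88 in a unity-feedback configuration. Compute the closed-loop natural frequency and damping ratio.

ω_n = 3.44 rad/s, ζ = 0.857

The closed-loop denominator is s(s+5.9) + 1.88·6.3 = s² + 5.9s + 11.84.
Matching s² + 2ζω_n s + ω_n²: ω_n = √11.84 = 3.442 rad/s and 2ζω_n = 5.9, so ζ = 5.9/(2·3.442) = 0.857.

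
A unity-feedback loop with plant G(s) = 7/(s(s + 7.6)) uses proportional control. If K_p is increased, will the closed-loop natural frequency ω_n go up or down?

increase

ω_n = √(7·K_p), which grows with K_p.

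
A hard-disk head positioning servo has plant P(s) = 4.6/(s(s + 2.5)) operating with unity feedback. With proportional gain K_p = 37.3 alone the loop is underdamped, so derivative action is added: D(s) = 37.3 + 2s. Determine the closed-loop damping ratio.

Forward path: (37.3 + 2s)·4.6/(s(s+2.5)). The closed-loop characteristic equation is s² + (2.5 + 4.6·2)s + 4.6·37.3 = 0.
That is s² + 11.7s + 171.6 = 0, so ω_n = 13.1 rad/s and ζ = 11.7/(2·13.1) = 0.4466.

ζ = 0.447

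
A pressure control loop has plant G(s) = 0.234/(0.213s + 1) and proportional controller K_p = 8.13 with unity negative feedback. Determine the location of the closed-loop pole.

Closed loop: T(s) = K_p·G/(1+K_p·G) = 1.902/(0.213s + 1 + 1.902), with pole at s = −(1 + 1.902)/0.213 = −13.63.

s = -13.63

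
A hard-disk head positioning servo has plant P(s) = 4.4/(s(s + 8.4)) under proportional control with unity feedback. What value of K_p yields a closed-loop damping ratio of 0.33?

K_p = 36.8

Closed-loop characteristic equation: s² + 8.4s + K_p·4.4 = 0.
So ω_n = √(4.4K_p) and 2ζω_n = 8.4, giving ζ = 8.4/(2√(4.4K_p)).
Setting ζ = 0.33: √(4.4K_p) = 8.4/(2·0.33) = 12.73, so K_p = 162/4.4 = 36.8.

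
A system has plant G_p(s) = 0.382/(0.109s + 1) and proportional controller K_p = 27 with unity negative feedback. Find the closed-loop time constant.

τ = 0.00963 s

Closed loop: T(s) = K_p·G_p/(1+K_p·G_p) = 10.31/(0.109s + 1 + 10.31), with pole at s = −(1 + 10.31)/0.109 = −103.8.
Closed-loop time constant τ = 1/103.8 = 0.00963 s.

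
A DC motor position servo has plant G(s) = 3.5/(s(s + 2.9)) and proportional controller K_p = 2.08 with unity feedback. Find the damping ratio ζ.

With unity feedback the closed-loop characteristic equation is s² + 2.9s + 2.08·3.5 = s² + 2.9s + 7.28 = 0.
So ω_n² = 7.28 ⇒ ω_n = 2.698 rad/s, and ζ = 2.9/(2ω_n) = 0.537.

ζ = 0.537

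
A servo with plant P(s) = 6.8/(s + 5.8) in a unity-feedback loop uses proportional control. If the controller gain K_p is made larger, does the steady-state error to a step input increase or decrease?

The position error constant K_pos = K_p·P(0) grows with K_p, and e_ss = 1/(1+K_pos) falls.

decrease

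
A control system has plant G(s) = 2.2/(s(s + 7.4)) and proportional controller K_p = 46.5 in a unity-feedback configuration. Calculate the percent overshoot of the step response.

From 1 + K_pG(s) = 0: s² + 7.4s + 102.3 = 0 ⇒ ω_n = 10.11, ζ = 0.3658.
%OS = 100·exp(−πζ/√(1−ζ²)) = 100·exp(−π·0.3658/√0.8662) = 29.1%.

29.1%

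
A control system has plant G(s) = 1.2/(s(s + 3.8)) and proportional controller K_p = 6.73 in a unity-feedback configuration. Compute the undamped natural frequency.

The closed-loop denominator is s(s+3.8) + 6.73·1.2 = s² + 3.8s + 8.076.
So ω_n² = 8.076 ⇒ ω_n = 2.842 rad/s, and ζ = 3.8/(2ω_n) = 0.669.

ω_n = 2.84 rad/s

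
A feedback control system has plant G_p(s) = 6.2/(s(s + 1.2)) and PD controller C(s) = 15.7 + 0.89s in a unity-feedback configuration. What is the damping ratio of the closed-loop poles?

ζ = 0.34

Forward path: (15.7 + 0.89s)·6.2/(s(s+1.2)). The closed-loop characteristic equation is s² + (1.2 + 6.2·0.89)s + 6.2·15.7 = 0.
That is s² + 6.718s + 97.34 = 0, so ω_n = 9.866 rad/s and ζ = 6.718/(2·9.866) = 0.3405.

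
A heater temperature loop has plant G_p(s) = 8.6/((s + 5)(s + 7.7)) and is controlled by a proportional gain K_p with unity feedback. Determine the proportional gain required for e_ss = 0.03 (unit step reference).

The loop is type 0, so e_ss(step) = 1/(1 + K_pos) with K_pos = K_p·G_p(0).
G_p(0) = 0.2234. Require 1/(1 + K_p·0.2234) = 0.03, so 1 + 0.2234·K_p = 33.33.
K_p = (33.33 − 1)/0.2234 = 145.

K_p = 145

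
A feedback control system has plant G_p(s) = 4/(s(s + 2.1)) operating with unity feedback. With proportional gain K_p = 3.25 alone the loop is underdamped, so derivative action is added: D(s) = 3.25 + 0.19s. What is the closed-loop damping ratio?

ζ = 0.397

Forward path: (3.25 + 0.19s)·4/(s(s+2.1)). The closed-loop characteristic equation is s² + (2.1 + 4·0.19)s + 4·3.25 = 0.
That is s² + 2.86s + 13 = 0, so ω_n = 3.606 rad/s and ζ = 2.86/(2·3.606) = 0.3966.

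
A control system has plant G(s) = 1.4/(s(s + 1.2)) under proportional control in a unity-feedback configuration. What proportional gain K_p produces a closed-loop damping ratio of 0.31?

Closed-loop characteristic equation: s² + 1.2s + K_p·1.4 = 0.
So ω_n = √(1.4K_p) and 2ζω_n = 1.2, giving ζ = 1.2/(2√(1.4K_p)).
Setting ζ = 0.31: √(1.4K_p) = 1.2/(2·0.31) = 1.935, so K_p = 3.746/1.4 = 2.68.

K_p = 2.68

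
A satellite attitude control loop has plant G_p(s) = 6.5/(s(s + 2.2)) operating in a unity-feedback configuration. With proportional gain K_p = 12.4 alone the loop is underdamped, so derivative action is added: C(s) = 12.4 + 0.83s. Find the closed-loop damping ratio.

ζ = 0.423

Forward path: (12.4 + 0.83s)·6.5/(s(s+2.2)). The closed-loop characteristic equation is s² + (2.2 + 6.5·0.83)s + 6.5·12.4 = 0.
That is s² + 7.595s + 80.6 = 0, so ω_n = 8.978 rad/s and ζ = 7.595/(2·8.978) = 0.423.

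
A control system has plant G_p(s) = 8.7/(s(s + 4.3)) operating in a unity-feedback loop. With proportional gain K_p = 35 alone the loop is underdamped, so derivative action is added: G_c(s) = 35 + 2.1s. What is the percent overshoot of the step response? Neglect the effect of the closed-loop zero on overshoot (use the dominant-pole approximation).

6.97%

Forward path: (35 + 2.1s)·8.7/(s(s+4.3)). The closed-loop characteristic equation is s² + (4.3 + 8.7·2.1)s + 8.7·35 = 0.
That is s² + 22.57s + 304.5 = 0, so ω_n = 17.45 rad/s and ζ = 22.57/(2·17.45) = 0.6467.
%OS = 100·exp(−πζ/√(1−ζ²)) = 6.97%.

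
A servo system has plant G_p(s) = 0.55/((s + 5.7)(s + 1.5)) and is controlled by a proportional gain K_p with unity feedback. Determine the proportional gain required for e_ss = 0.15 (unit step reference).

K_p = 88.1

The loop is type 0, so e_ss(step) = 1/(1 + K_pos) with K_pos = K_p·G_p(0).
G_p(0) = 0.06433. Require 1/(1 + K_p·0.06433) = 0.15, so 1 + 0.06433·K_p = 6.667.
K_p = (6.667 − 1)/0.06433 = 88.1.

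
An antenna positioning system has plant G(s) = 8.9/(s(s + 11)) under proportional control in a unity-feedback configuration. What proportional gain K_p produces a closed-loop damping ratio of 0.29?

Closed-loop characteristic equation: s² + 11s + K_p·8.9 = 0.
So ω_n = √(8.9K_p) and 2ζω_n = 11, giving ζ = 11/(2√(8.9K_p)).
Setting ζ = 0.29: √(8.9K_p) = 11/(2·0.29) = 18.97, so K_p = 359.7/8.9 = 40.4.

K_p = 40.4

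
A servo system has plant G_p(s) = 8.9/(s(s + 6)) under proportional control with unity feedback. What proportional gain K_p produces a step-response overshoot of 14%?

K_p = 3.59

From %OS = 100·exp(−πζ/√(1−ζ²)) = 14%, ζ = −ln(0.14)/√(π²+ln²(0.14)) = 0.5305.
Characteristic equation s² + 6s + 8.9K_p = 0 gives ζ = 6/(2√(8.9K_p)).
Setting ζ = 0.5305: √(8.9K_p) = 6/(2·0.5305) = 5.655, so K_p = 31.98/8.9 = 3.59.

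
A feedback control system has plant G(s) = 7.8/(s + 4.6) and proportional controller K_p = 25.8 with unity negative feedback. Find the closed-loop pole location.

Closed-loop transfer function: T(s) = K_p·G(s)/(1 + K_p·G(s)) = 201.2/(s + 4.6 + 201.2) = 201.2/(s + 205.8).
The closed-loop pole is at s = −205.8.

s = -205.8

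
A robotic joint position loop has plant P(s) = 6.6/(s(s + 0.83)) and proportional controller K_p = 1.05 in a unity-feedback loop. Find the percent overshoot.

60.6%

From 1 + K_pP(s) = 0: s² + 0.83s + 6.93 = 0 ⇒ ω_n = 2.632, ζ = 0.1576.
%OS = 100·exp(−πζ/√(1−ζ²)) = 100·exp(−π·0.1576/√0.9751) = 60.6%.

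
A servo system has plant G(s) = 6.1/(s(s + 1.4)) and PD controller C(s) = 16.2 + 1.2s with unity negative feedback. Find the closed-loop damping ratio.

Forward path: (16.2 + 1.2s)·6.1/(s(s+1.4)). The closed-loop characteristic equation is s² + (1.4 + 6.1·1.2)s + 6.1·16.2 = 0.
That is s² + 8.72s + 98.82 = 0, so ω_n = 9.941 rad/s and ζ = 8.72/(2·9.941) = 0.4386.

ζ = 0.439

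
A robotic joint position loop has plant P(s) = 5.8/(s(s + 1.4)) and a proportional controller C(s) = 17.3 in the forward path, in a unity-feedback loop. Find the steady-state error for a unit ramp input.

0.014

The loop has one pole at the origin (type 1). Velocity error constant K_v = lim_{s→0} s·C(s)P(s) = 17.3·5.8/1.4 = 71.67.
Steady-state error to a unit ramp: e_ss = 1/K_v = 0.014.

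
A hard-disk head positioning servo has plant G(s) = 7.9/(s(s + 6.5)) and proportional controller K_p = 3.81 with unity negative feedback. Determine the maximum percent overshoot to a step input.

9.93%

From 1 + K_pG(s) = 0: s² + 6.5s + 30.1 = 0 ⇒ ω_n = 5.486, ζ = 0.5924.
%OS = 100·exp(−πζ/√(1−ζ²)) = 100·exp(−π·0.5924/√0.6491) = 9.93%.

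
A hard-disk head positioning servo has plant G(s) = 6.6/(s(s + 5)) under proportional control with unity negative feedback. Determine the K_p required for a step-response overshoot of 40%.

K_p = 12.1

From %OS = 100·exp(−πζ/√(1−ζ²)) = 40%, ζ = −ln(0.4)/√(π²+ln²(0.4)) = 0.28.
Characteristic equation s² + 5s + 6.6K_p = 0 gives ζ = 5/(2√(6.6K_p)).
Setting ζ = 0.28: √(6.6K_p) = 5/(2·0.28) = 8.929, so K_p = 79.72/6.6 = 12.1.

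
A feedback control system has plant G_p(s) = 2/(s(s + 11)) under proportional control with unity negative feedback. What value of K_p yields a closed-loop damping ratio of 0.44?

Closed-loop characteristic equation: s² + 11s + K_p·2 = 0.
So ω_n = √(2K_p) and 2ζω_n = 11, giving ζ = 11/(2√(2K_p)).
Setting ζ = 0.44: √(2K_p) = 11/(2·0.44) = 12.5, so K_p = 156.2/2 = 78.1.

K_p = 78.1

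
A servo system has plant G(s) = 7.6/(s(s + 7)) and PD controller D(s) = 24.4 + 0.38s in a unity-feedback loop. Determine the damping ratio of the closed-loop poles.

Forward path: (24.4 + 0.38s)·7.6/(s(s+7)). The closed-loop characteristic equation is s² + (7 + 7.6·0.38)s + 7.6·24.4 = 0.
That is s² + 9.888s + 185.4 = 0, so ω_n = 13.62 rad/s and ζ = 9.888/(2·13.62) = 0.3631.

ζ = 0.363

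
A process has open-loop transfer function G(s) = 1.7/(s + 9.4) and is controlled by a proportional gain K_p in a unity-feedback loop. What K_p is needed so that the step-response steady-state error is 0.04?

K_p = 133

Steady-state error for a unit step on this type-0 loop is 1/(1 + K_p·G(0)).
G(0) = 0.1809. Require 1/(1 + K_p·0.1809) = 0.04, so 1 + 0.1809·K_p = 25.
K_p = (25 − 1)/0.1809 = 133.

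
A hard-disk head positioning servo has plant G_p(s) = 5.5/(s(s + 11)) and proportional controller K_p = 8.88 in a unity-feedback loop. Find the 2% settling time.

T_s ≈ 0.727 s

The closed-loop denominator s² + 11s + 48.84 gives ω_n = √48.84 = 6.989 and ζ = 11/(2ω_n) = 0.787.
2% settling time T_s ≈ 4/(ζω_n) = 4/5.5 = 0.727 s.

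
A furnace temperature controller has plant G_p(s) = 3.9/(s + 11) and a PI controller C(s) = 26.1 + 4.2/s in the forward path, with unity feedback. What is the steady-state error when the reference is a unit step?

0

The open loop C(s)G_p(s) has a pole at the origin (type 1), so the static position error constant is infinite and e_ss = 1/(1+∞) = 0.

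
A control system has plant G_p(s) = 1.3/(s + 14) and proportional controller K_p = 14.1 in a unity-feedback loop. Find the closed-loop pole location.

Closed-loop transfer function: T(s) = K_p·G_p(s)/(1 + K_p·G_p(s)) = 18.33/(s + 14 + 18.33) = 18.33/(s + 32.33).
The closed-loop pole is at s = −32.33.

s = -32.33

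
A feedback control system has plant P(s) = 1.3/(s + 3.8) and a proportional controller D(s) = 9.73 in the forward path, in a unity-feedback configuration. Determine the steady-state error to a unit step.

The loop is type 0. Static position error constant K_pos = D(0)·P(0) = 9.73·0.3421 = 3.329.
Steady-state error to a unit step: e_ss = 1/(1+K_pos) = 1/4.329 = 0.231.

0.231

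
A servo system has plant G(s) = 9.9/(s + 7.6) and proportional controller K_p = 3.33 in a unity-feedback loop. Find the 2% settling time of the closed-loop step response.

T_s ≈ 0.0986 s

Closed-loop transfer function: T(s) = K_p·G(s)/(1 + K_p·G(s)) = 32.97/(s + 7.6 + 32.97) = 32.97/(s + 40.57).
Time constant τ = 1/40.57 = 0.02465 s, so the 2% settling time is about 4τ = 0.0986 s.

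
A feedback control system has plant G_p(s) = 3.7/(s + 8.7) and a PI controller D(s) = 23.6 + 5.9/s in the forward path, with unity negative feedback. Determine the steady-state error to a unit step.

0

The open loop D(s)G_p(s) has a pole at the origin (type 1), so the static position error constant is infinite and e_ss = 1/(1+∞) = 0.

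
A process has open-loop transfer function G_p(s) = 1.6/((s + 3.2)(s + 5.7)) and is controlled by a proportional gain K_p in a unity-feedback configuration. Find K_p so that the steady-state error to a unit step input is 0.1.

The loop is type 0, so e_ss(step) = 1/(1 + K_pos) with K_pos = K_p·G_p(0).
G_p(0) = 0.08772. Require 1/(1 + K_p·0.08772) = 0.1, so 1 + 0.08772·K_p = 10.
K_p = (10 − 1)/0.08772 = 103.

K_p = 103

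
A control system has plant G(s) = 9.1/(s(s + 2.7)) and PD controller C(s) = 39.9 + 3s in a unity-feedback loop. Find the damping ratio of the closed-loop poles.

ζ = 0.787

Forward path: (39.9 + 3s)·9.1/(s(s+2.7)). The closed-loop characteristic equation is s² + (2.7 + 9.1·3)s + 9.1·39.9 = 0.
That is s² + 30s + 363.1 = 0, so ω_n = 19.05 rad/s and ζ = 30/(2·19.05) = 0.7872.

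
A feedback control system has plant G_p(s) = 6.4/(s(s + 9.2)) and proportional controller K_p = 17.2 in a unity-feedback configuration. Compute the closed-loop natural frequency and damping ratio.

ω_n = 10.5 rad/s, ζ = 0.438

The closed-loop denominator is s(s+9.2) + 17.2·6.4 = s² + 9.2s + 110.1.
So ω_n² = 110.1 ⇒ ω_n = 10.49 rad/s, and ζ = 9.2/(2ω_n) = 0.438.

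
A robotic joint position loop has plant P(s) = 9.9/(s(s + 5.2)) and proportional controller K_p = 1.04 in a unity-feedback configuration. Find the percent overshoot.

1.3%

The closed-loop denominator s² + 5.2s + 10.3 gives ω_n = √10.3 = 3.209 and ζ = 5.2/(2ω_n) = 0.8103.
%OS = 100·exp(−πζ/√(1−ζ²)) = 100·exp(−π·0.8103/√0.3434) = 1.3%.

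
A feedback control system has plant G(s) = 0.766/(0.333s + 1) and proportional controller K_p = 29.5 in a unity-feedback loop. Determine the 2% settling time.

T_s ≈ 0.0564 s

Closed loop: T(s) = K_p·G/(1+K_p·G) = 22.6/(0.333s + 1 + 22.6), with pole at s = −(1 + 22.6)/0.333 = −70.86.
τ = 1/70.86 = 0.01411 s, so 2% settling time ≈ 4τ = 0.0564 s.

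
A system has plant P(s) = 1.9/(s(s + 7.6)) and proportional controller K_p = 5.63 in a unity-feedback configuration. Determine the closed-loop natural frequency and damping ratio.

The closed-loop denominator is s(s+7.6) + 5.63·1.9 = s² + 7.6s + 10.7.
So ω_n² = 10.7 ⇒ ω_n = 3.271 rad/s, and ζ = 7.6/(2ω_n) = 1.16.

ω_n = 3.27 rad/s, ζ = 1.16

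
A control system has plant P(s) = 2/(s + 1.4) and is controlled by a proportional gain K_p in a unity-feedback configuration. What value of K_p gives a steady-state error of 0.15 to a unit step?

K_p = 3.97

The loop is type 0, so e_ss(step) = 1/(1 + K_pos) with K_pos = K_p·P(0).
P(0) = 1.429. Require 1/(1 + K_p·1.429) = 0.15, so 1 + 1.429·K_p = 6.667.
K_p = (6.667 − 1)/1.429 = 3.97.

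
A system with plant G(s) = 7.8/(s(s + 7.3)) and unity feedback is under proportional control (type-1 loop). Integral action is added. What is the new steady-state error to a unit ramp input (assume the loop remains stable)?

0

The integrator raises the loop to type 2, so K_v → ∞ and e_ss to a ramp is zero.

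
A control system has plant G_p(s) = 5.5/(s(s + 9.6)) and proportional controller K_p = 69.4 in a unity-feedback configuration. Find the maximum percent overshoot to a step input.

45.1%

The closed-loop denominator s² + 9.6s + 381.7 gives ω_n = √381.7 = 19.54 and ζ = 9.6/(2ω_n) = 0.2457.
%OS = 100·exp(−πζ/√(1−ζ²)) = 100·exp(−π·0.2457/√0.9396) = 45.1%.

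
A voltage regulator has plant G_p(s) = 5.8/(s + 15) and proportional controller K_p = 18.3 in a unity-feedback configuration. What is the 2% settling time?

T_s ≈ 0.033 s

Closed-loop transfer function: T(s) = K_p·G_p(s)/(1 + K_p·G_p(s)) = 106.1/(s + 15 + 106.1) = 106.1/(s + 121.1).
Time constant τ = 1/121.1 = 0.008255 s, so the 2% settling time is about 4τ = 0.033 s.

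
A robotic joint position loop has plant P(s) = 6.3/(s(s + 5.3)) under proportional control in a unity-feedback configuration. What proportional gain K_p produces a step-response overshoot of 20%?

From %OS = 100·exp(−πζ/√(1−ζ²)) = 20%, ζ = −ln(0.2)/√(π²+ln²(0.2)) = 0.4559.
Characteristic equation s² + 5.3s + 6.3K_p = 0 gives ζ = 5.3/(2√(6.3K_p)).
Setting ζ = 0.4559: √(6.3K_p) = 5.3/(2·0.4559) = 5.812, so K_p = 33.78/6.3 = 5.36.

K_p = 5.36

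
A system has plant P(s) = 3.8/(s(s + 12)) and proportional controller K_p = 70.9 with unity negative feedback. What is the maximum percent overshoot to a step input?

The closed-loop denominator s² + 12s + 269.4 gives ω_n = √269.4 = 16.41 and ζ = 12/(2ω_n) = 0.3655.
%OS = 100·exp(−πζ/√(1−ζ²)) = 100·exp(−π·0.3655/√0.8664) = 29.1%.

29.1%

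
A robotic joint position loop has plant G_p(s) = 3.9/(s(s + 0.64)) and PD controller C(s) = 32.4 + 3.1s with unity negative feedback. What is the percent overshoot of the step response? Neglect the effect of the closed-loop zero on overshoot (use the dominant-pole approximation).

Forward path: (32.4 + 3.1s)·3.9/(s(s+0.64)). The closed-loop characteristic equation is s² + (0.64 + 3.9·3.1)s + 3.9·32.4 = 0.
That is s² + 12.73s + 126.4 = 0, so ω_n = 11.24 rad/s and ζ = 12.73/(2·11.24) = 0.5662.
%OS = 100·exp(−πζ/√(1−ζ²)) = 11.6%.

11.6%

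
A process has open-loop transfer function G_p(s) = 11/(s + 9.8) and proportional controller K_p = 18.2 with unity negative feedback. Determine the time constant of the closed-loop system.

τ = 0.00476 s

Closed-loop transfer function: T(s) = K_p·G_p(s)/(1 + K_p·G_p(s)) = 200.2/(s + 9.8 + 200.2) = 200.2/(s + 210).
Time constant τ = 1/210 = 0.00476 s.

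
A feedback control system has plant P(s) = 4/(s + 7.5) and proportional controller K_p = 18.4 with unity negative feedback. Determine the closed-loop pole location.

Closed-loop transfer function: T(s) = K_p·P(s)/(1 + K_p·P(s)) = 73.6/(s + 7.5 + 73.6) = 73.6/(s + 81.1).
The closed-loop pole is at s = −81.1.

s = -81.1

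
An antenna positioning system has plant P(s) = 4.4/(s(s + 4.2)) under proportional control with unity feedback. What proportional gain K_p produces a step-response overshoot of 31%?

From %OS = 100·exp(−πζ/√(1−ζ²)) = 31%, ζ = −ln(0.31)/√(π²+ln²(0.31)) = 0.3493.
Characteristic equation s² + 4.2s + 4.4K_p = 0 gives ζ = 4.2/(2√(4.4K_p)).
Setting ζ = 0.3493: √(4.4K_p) = 4.2/(2·0.3493) = 6.012, so K_p = 36.14/4.4 = 8.21.

K_p = 8.21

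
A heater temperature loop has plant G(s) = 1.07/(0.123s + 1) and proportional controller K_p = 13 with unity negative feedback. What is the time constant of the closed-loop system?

Closed loop: T(s) = K_p·G/(1+K_p·G) = 13.91/(0.123s + 1 + 13.91), with pole at s = −(1 + 13.91)/0.123 = −121.2.
Closed-loop time constant τ = 1/121.2 = 0.00825 s.

τ = 0.00825 s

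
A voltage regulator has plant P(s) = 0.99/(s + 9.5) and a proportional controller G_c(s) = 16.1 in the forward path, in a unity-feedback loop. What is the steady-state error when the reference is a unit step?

The loop is type 0. Static position error constant K_pos = G_c(0)·P(0) = 16.1·0.1042 = 1.678.
Steady-state error to a unit step: e_ss = 1/(1+K_pos) = 1/2.678 = 0.373.

0.373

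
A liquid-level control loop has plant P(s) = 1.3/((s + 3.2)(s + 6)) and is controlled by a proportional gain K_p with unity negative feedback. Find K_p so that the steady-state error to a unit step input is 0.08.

K_p = 170

For a type-0 loop with proportional control, e_ss = 1/(1 + K_p·P(0)).
P(0) = 0.06771. Require 1/(1 + K_p·0.06771) = 0.08, so 1 + 0.06771·K_p = 12.5.
K_p = (12.5 − 1)/0.06771 = 170.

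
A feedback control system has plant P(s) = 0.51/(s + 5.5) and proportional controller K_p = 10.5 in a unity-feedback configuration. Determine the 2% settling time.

T_s ≈ 0.368 s

Closed-loop transfer function: T(s) = K_p·P(s)/(1 + K_p·P(s)) = 5.355/(s + 5.5 + 5.355) = 5.355/(s + 10.86).
Time constant τ = 1/10.86 = 0.09212 s, so the 2% settling time is about 4τ = 0.368 s.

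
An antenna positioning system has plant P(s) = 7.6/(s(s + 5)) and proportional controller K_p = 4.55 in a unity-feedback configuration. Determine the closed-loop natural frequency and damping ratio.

ω_n = 5.88 rad/s, ζ = 0.425

With unity feedback the closed-loop characteristic equation is s² + 5s + 4.55·7.6 = s² + 5s + 34.58 = 0.
Matching s² + 2ζω_n s + ω_n²: ω_n = √34.58 = 5.88 rad/s and 2ζω_n = 5, so ζ = 5/(2·5.88) = 0.425.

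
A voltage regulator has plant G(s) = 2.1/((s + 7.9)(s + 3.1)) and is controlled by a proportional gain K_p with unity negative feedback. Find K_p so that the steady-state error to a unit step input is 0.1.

K_p = 105

Steady-state error for a unit step on this type-0 loop is 1/(1 + K_p·G(0)).
G(0) = 0.08575. Require 1/(1 + K_p·0.08575) = 0.1, so 1 + 0.08575·K_p = 10.
K_p = (10 − 1)/0.08575 = 105.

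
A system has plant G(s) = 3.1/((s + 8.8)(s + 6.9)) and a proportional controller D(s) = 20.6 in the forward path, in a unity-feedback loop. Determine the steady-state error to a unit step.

The loop is type 0. Static position error constant K_pos = D(0)·G(0) = 20.6·0.05105 = 1.052.
Steady-state error to a unit step: e_ss = 1/(1+K_pos) = 1/2.052 = 0.487.

0.487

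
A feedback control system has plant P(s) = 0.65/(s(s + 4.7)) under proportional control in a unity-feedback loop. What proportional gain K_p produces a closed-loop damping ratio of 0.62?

Closed-loop characteristic equation: s² + 4.7s + K_p·0.65 = 0.
So ω_n = √(0.65K_p) and 2ζω_n = 4.7, giving ζ = 4.7/(2√(0.65K_p)).
Setting ζ = 0.62: √(0.65K_p) = 4.7/(2·0.62) = 3.79, so K_p = 14.37/0.65 = 22.1.

K_p = 22.1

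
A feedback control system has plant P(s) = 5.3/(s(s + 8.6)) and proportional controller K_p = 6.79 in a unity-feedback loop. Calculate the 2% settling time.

From 1 + K_pP(s) = 0: s² + 8.6s + 35.99 = 0 ⇒ ω_n = 5.999, ζ = 0.7168.
2% settling time T_s ≈ 4/(ζω_n) = 4/4.3 = 0.93 s.

T_s ≈ 0.93 s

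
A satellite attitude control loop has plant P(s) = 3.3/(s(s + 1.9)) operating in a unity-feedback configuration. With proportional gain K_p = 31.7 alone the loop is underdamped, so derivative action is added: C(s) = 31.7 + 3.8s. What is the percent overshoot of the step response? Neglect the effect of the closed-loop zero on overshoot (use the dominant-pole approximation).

4.37%

Forward path: (31.7 + 3.8s)·3.3/(s(s+1.9)). The closed-loop characteristic equation is s² + (1.9 + 3.3·3.8)s + 3.3·31.7 = 0.
That is s² + 14.44s + 104.6 = 0, so ω_n = 10.23 rad/s and ζ = 14.44/(2·10.23) = 0.7059.
%OS = 100·exp(−πζ/√(1−ζ²)) = 4.37%.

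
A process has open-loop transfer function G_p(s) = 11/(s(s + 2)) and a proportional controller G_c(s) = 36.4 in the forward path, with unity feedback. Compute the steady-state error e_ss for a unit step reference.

0

The open loop G_c(s)G_p(s) has a pole at the origin (type 1), so the static position error constant is infinite and e_ss = 1/(1+∞) = 0.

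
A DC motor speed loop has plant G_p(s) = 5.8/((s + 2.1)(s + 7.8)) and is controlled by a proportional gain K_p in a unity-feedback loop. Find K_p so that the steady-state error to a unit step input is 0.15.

Steady-state error for a unit step on this type-0 loop is 1/(1 + K_p·G_p(0)).
G_p(0) = 0.3541. Require 1/(1 + K_p·0.3541) = 0.15, so 1 + 0.3541·K_p = 6.667.
K_p = (6.667 − 1)/0.3541 = 16.

K_p = 16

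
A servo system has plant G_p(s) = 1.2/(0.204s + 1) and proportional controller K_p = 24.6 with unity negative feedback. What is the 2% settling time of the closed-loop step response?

Closed loop: T(s) = K_p·G_p/(1+K_p·G_p) = 29.52/(0.204s + 1 + 29.52), with pole at s = −(1 + 29.52)/0.204 = −149.6.
τ = 1/149.6 = 0.006684 s, so 2% settling time ≈ 4τ = 0.0267 s.

T_s ≈ 0.0267 s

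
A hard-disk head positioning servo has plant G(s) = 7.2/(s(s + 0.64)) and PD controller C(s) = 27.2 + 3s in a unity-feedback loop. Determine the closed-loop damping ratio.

Forward path: (27.2 + 3s)·7.2/(s(s+0.64)). The closed-loop characteristic equation is s² + (0.64 + 7.2·3)s + 7.2·27.2 = 0.
That is s² + 22.24s + 195.8 = 0, so ω_n = 13.99 rad/s and ζ = 22.24/(2·13.99) = 0.7946.

ζ = 0.795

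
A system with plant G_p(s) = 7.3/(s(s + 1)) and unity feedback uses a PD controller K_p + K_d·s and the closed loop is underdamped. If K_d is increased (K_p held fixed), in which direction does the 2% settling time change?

decrease

Characteristic equation s² + (1 + 7.3K_d)s + 7.3K_p = 0: raising K_d increases ζω_n = (1+7.3K_d)/2 while the loop stays underdamped, so T_s ≈ 4/(ζω_n) decreases.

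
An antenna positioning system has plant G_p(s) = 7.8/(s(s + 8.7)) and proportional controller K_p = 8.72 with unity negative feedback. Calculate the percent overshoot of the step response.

14.2%

Closed-loop characteristic equation: s² + 8.7s + 68.02 = 0, so ω_n = 8.247 rad/s and ζ = 8.7/(2·8.247) = 0.5275.
%OS = 100·exp(−πζ/√(1−ζ²)) = 100·exp(−π·0.5275/√0.7218) = 14.2%.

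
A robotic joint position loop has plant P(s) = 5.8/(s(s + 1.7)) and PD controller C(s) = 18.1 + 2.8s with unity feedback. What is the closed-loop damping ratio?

Forward path: (18.1 + 2.8s)·5.8/(s(s+1.7)). The closed-loop characteristic equation is s² + (1.7 + 5.8·2.8)s + 5.8·18.1 = 0.
That is s² + 17.94s + 105 = 0, so ω_n = 10.25 rad/s and ζ = 17.94/(2·10.25) = 0.8755.

ζ = 0.875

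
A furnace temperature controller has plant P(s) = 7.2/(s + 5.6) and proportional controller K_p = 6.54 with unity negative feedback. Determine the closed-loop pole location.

Closed-loop transfer function: T(s) = K_p·P(s)/(1 + K_p·P(s)) = 47.09/(s + 5.6 + 47.09) = 47.09/(s + 52.69).
The closed-loop pole is at s = −52.69.

s = -52.69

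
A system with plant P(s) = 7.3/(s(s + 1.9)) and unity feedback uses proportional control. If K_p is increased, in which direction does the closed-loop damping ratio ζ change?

ζ = 1.9/(2√(7.3K_p)); increasing K_p raises the denominator, so ζ falls.

decrease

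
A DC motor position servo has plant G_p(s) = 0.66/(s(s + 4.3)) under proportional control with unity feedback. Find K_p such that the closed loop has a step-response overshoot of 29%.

K_p = 52.1

From %OS = 100·exp(−πζ/√(1−ζ²)) = 29%, ζ = −ln(0.29)/√(π²+ln²(0.29)) = 0.3666.
Characteristic equation s² + 4.3s + 0.66K_p = 0 gives ζ = 4.3/(2√(0.66K_p)).
Setting ζ = 0.3666: √(0.66K_p) = 4.3/(2·0.3666) = 5.865, so K_p = 34.4/0.66 = 52.1.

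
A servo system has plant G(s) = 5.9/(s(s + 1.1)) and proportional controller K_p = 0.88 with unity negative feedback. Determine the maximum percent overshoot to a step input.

45.8%

The closed-loop denominator s² + 1.1s + 5.192 gives ω_n = √5.192 = 2.279 and ζ = 1.1/(2ω_n) = 0.2414.
%OS = 100·exp(−πζ/√(1−ζ²)) = 100·exp(−π·0.2414/√0.9417) = 45.8%.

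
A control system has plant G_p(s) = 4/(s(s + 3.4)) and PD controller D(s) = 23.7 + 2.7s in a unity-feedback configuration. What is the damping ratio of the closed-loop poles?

ζ = 0.729

Forward path: (23.7 + 2.7s)·4/(s(s+3.4)). The closed-loop characteristic equation is s² + (3.4 + 4·2.7)s + 4·23.7 = 0.
That is s² + 14.2s + 94.8 = 0, so ω_n = 9.737 rad/s and ζ = 14.2/(2·9.737) = 0.7292.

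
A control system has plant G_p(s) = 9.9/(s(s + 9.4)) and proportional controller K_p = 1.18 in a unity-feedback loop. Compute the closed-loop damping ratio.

ζ = 1.38

With unity feedback the closed-loop characteristic equation is s² + 9.4s + 1.18·9.9 = s² + 9.4s + 11.68 = 0.
Matching s² + 2ζω_n s + ω_n²: ω_n = √11.68 = 3.418 rad/s and 2ζω_n = 9.4, so ζ = 9.4/(2·3.418) = 1.38.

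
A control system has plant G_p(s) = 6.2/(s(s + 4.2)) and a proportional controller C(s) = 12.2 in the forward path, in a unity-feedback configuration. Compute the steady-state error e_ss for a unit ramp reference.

0.0555

The loop has one pole at the origin (type 1). Velocity error constant K_v = lim_{s→0} s·C(s)G_p(s) = 12.2·6.2/4.2 = 18.01.
Steady-state error to a unit ramp: e_ss = 1/K_v = 0.0555.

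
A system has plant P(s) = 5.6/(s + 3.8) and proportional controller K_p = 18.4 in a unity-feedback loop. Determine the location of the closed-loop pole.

s = -106.8

Closed-loop transfer function: T(s) = K_p·P(s)/(1 + K_p·P(s)) = 103/(s + 3.8 + 103) = 103/(s + 106.8).
The closed-loop pole is at s = −106.8.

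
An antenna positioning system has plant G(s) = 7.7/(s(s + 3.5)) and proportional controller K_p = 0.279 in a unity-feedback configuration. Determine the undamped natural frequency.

ω_n = 1.47 rad/s

With unity feedback the closed-loop characteristic equation is s² + 3.5s + 0.279·7.7 = s² + 3.5s + 2.148 = 0.
So ω_n² = 2.148 ⇒ ω_n = 1.466 rad/s, and ζ = 3.5/(2ω_n) = 1.19.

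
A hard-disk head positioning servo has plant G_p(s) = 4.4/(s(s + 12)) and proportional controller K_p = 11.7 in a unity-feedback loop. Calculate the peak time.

Closed-loop characteristic equation: s² + 12s + 51.48 = 0, so ω_n = 7.175 rad/s and ζ = 12/(2·7.175) = 0.8362.
Damped frequency ω_d = ω_n√(1−ζ²) = 3.934 rad/s, so peak time T_p = π/ω_d = 0.798 s.

T_p = 0.798 s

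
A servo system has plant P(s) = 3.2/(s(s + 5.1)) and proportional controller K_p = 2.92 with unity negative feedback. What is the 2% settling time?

The closed-loop denominator s² + 5.1s + 9.344 gives ω_n = √9.344 = 3.057 and ζ = 5.1/(2ω_n) = 0.8342.
2% settling time T_s ≈ 4/(ζω_n) = 4/2.55 = 1.57 s.

T_s ≈ 1.57 s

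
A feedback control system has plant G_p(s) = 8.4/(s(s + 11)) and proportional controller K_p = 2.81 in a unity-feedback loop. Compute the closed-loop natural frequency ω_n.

ω_n = 4.86 rad/s

With unity feedback the closed-loop characteristic equation is s² + 11s + 2.81·8.4 = s² + 11s + 23.6 = 0.
Matching s² + 2ζω_n s + ω_n²: ω_n = √23.6 = 4.858 rad/s and 2ζω_n = 11, so ζ = 11/(2·4.858) = 1.13.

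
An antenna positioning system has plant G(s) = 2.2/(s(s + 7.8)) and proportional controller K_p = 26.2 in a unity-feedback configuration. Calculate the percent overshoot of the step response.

Closed-loop characteristic equation: s² + 7.8s + 57.64 = 0, so ω_n = 7.592 rad/s and ζ = 7.8/(2·7.592) = 0.5137.
%OS = 100·exp(−πζ/√(1−ζ²)) = 100·exp(−π·0.5137/√0.7361) = 15.2%.

15.2%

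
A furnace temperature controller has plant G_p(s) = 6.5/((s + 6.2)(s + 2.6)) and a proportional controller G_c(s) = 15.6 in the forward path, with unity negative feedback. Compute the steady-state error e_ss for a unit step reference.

The loop is type 0. Static position error constant K_pos = G_c(0)·G_p(0) = 15.6·0.4032 = 6.29.
Steady-state error to a unit step: e_ss = 1/(1+K_pos) = 1/7.29 = 0.137.

0.137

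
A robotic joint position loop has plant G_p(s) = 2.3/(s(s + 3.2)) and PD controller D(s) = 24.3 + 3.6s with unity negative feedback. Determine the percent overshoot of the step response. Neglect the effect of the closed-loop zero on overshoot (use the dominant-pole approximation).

2.32%

Forward path: (24.3 + 3.6s)·2.3/(s(s+3.2)). The closed-loop characteristic equation is s² + (3.2 + 2.3·3.6)s + 2.3·24.3 = 0.
That is s² + 11.48s + 55.89 = 0, so ω_n = 7.476 rad/s and ζ = 11.48/(2·7.476) = 0.7678.
%OS = 100·exp(−πζ/√(1−ζ²)) = 2.32%.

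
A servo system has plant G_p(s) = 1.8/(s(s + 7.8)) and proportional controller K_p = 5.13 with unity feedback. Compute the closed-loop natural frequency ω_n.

The closed-loop denominator is s(s+7.8) + 5.13·1.8 = s² + 7.8s + 9.234.
So ω_n² = 9.234 ⇒ ω_n = 3.039 rad/s, and ζ = 7.8/(2ω_n) = 1.28.

ω_n = 3.04 rad/s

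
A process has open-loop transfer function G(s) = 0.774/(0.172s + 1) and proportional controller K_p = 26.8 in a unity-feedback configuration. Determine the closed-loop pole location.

Closed loop: T(s) = K_p·G/(1+K_p·G) = 20.74/(0.172s + 1 + 20.74), with pole at s = −(1 + 20.74)/0.172 = −126.4.

s = -126.4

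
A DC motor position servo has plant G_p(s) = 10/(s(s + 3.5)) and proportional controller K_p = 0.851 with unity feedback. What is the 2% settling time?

From 1 + K_pG_p(s) = 0: s² + 3.5s + 8.51 = 0 ⇒ ω_n = 2.917, ζ = 0.5999.
2% settling time T_s ≈ 4/(ζω_n) = 4/1.75 = 2.29 s.

T_s ≈ 2.29 s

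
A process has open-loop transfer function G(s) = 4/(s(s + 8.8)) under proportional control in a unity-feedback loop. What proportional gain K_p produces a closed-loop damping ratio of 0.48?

K_p = 21

Closed-loop characteristic equation: s² + 8.8s + K_p·4 = 0.
So ω_n = √(4K_p) and 2ζω_n = 8.8, giving ζ = 8.8/(2√(4K_p)).
Setting ζ = 0.48: √(4K_p) = 8.8/(2·0.48) = 9.167, so K_p = 84.03/4 = 21.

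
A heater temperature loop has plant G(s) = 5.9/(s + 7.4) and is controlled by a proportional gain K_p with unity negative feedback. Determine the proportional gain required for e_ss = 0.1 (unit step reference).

K_p = 11.3

The loop is type 0, so e_ss(step) = 1/(1 + K_pos) with K_pos = K_p·G(0).
G(0) = 0.7973. Require 1/(1 + K_p·0.7973) = 0.1, so 1 + 0.7973·K_p = 10.
K_p = (10 − 1)/0.7973 = 11.3.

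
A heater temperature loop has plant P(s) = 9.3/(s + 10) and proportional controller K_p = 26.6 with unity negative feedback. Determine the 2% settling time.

T_s ≈ 0.0155 s

Closed-loop transfer function: T(s) = K_p·P(s)/(1 + K_p·P(s)) = 247.4/(s + 10 + 247.4) = 247.4/(s + 257.4).
Time constant τ = 1/257.4 = 0.003885 s, so the 2% settling time is about 4τ = 0.0155 s.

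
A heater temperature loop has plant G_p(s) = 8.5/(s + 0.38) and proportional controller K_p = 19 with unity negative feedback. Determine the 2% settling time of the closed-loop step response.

Closed-loop transfer function: T(s) = K_p·G_p(s)/(1 + K_p·G_p(s)) = 161.5/(s + 0.38 + 161.5) = 161.5/(s + 161.9).
Time constant τ = 1/161.9 = 0.006177 s, so the 2% settling time is about 4τ = 0.0247 s.

T_s ≈ 0.0247 s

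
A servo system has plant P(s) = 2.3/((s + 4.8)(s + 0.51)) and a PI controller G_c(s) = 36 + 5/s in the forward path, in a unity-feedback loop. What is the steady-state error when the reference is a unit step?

0

The open loop G_c(s)P(s) has a pole at the origin (type 1), so the static position error constant is infinite and e_ss = 1/(1+∞) = 0.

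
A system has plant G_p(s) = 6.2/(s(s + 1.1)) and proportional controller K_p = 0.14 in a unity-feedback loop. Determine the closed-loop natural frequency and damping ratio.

The closed-loop denominator is s(s+1.1) + 0.14·6.2 = s² + 1.1s + 0.868.
Matching s² + 2ζω_n s + ω_n²: ω_n = √0.868 = 0.9317 rad/s and 2ζω_n = 1.1, so ζ = 1.1/(2·0.9317) = 0.59.

ω_n = 0.932 rad/s, ζ = 0.59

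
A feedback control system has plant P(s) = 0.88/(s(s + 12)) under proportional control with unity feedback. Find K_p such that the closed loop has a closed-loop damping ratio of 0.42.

Closed-loop characteristic equation: s² + 12s + K_p·0.88 = 0.
So ω_n = √(0.88K_p) and 2ζω_n = 12, giving ζ = 12/(2√(0.88K_p)).
Setting ζ = 0.42: √(0.88K_p) = 12/(2·0.42) = 14.29, so K_p = 204.1/0.88 = 232.

K_p = 232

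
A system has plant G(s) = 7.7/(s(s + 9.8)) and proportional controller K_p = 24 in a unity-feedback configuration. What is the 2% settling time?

T_s ≈ 0.816 s

The closed-loop denominator s² + 9.8s + 184.8 gives ω_n = √184.8 = 13.59 and ζ = 9.8/(2ω_n) = 0.3605.
2% settling time T_s ≈ 4/(ζω_n) = 4/4.9 = 0.816 s.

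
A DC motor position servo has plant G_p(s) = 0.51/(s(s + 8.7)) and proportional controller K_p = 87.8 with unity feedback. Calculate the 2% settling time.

T_s ≈ 0.92 s

From 1 + K_pG_p(s) = 0: s² + 8.7s + 44.78 = 0 ⇒ ω_n = 6.692, ζ = 0.6501.
2% settling time T_s ≈ 4/(ζω_n) = 4/4.35 = 0.92 s.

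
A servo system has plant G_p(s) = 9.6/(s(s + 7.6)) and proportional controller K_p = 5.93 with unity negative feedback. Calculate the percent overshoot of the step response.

16%

The closed-loop denominator s² + 7.6s + 56.93 gives ω_n = √56.93 = 7.545 and ζ = 7.6/(2ω_n) = 0.5036.
%OS = 100·exp(−πζ/√(1−ζ²)) = 100·exp(−π·0.5036/√0.7463) = 16%.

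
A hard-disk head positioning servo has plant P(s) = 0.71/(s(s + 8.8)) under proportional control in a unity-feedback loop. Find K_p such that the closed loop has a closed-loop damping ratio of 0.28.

Closed-loop characteristic equation: s² + 8.8s + K_p·0.71 = 0.
So ω_n = √(0.71K_p) and 2ζω_n = 8.8, giving ζ = 8.8/(2√(0.71K_p)).
Setting ζ = 0.28: √(0.71K_p) = 8.8/(2·0.28) = 15.71, so K_p = 246.9/0.71 = 348.

K_p = 348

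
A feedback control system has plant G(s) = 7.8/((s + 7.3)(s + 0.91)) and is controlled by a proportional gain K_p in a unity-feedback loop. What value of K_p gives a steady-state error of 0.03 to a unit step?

K_p = 27.5

Steady-state error for a unit step on this type-0 loop is 1/(1 + K_p·G(0)).
G(0) = 1.174. Require 1/(1 + K_p·1.174) = 0.03, so 1 + 1.174·K_p = 33.33.
K_p = (33.33 − 1)/1.174 = 27.5.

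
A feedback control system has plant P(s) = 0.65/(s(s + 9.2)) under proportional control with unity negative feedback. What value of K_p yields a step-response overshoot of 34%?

From %OS = 100·exp(−πζ/√(1−ζ²)) = 34%, ζ = −ln(0.34)/√(π²+ln²(0.34)) = 0.3248.
Characteristic equation s² + 9.2s + 0.65K_p = 0 gives ζ = 9.2/(2√(0.65K_p)).
Setting ζ = 0.3248: √(0.65K_p) = 9.2/(2·0.3248) = 14.16, so K_p = 200.6/0.65 = 309.

K_p = 309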